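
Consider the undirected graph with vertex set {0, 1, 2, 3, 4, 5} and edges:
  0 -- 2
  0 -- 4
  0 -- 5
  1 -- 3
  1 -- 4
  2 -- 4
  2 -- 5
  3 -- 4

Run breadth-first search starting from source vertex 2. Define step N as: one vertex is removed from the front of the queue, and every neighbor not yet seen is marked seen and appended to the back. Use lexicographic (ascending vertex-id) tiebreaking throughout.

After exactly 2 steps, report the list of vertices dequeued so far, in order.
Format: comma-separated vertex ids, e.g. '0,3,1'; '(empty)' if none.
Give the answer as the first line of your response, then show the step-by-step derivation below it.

2,0

step 1: dequeue 2; queue=[0,4,5]; order=2
step 2: dequeue 0; queue=[4,5]; order=2,0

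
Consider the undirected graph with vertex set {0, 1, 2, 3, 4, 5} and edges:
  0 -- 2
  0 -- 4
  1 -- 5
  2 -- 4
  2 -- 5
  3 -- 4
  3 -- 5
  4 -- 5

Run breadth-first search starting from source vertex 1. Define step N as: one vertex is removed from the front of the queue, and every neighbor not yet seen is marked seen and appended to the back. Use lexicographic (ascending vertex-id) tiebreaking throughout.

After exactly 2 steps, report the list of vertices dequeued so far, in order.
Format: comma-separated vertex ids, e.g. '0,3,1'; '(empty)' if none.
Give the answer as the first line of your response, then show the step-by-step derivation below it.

1,5

step 1: dequeue 1; queue=[5]; order=1
step 2: dequeue 5; queue=[2,3,4]; order=1,5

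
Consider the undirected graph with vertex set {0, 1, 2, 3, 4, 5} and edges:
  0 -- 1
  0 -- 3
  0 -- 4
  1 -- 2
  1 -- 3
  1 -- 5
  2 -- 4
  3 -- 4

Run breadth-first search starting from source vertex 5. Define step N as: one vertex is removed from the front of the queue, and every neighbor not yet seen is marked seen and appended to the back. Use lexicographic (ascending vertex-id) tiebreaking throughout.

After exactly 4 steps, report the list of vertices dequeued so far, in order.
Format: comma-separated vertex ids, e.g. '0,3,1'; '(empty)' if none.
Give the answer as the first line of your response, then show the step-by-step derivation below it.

5,1,0,2

step 1: dequeue 5; queue=[1]; order=5
step 2: dequeue 1; queue=[0,2,3]; order=5,1
step 3: dequeue 0; queue=[2,3,4]; order=5,1,0
step 4: dequeue 2; queue=[3,4]; order=5,1,0,2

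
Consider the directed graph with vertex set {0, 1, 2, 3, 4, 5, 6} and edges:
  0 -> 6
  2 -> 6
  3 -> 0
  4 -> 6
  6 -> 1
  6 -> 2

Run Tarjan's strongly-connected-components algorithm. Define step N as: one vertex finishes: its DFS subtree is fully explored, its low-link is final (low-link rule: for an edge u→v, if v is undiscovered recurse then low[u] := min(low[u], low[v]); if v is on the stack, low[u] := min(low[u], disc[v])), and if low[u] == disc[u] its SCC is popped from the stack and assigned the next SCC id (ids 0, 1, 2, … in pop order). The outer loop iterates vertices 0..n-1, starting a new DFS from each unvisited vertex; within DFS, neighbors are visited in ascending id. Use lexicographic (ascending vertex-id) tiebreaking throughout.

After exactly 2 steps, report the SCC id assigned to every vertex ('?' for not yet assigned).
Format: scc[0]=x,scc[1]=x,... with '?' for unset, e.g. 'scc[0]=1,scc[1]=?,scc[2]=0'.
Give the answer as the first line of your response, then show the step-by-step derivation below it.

scc[0]=?,scc[1]=0,scc[2]=?,scc[3]=?,scc[4]=?,scc[5]=?,scc[6]=?

step 1: low=(low[0]=0,low[1]=2,low[2]=?,low[3]=?,low[4]=?,low[5]=?,low[6]=1); scc=(scc[0]=?,scc[1]=0,scc[2]=?,scc[3]=?,scc[4]=?,scc[5]=?,scc[6]=?)
step 2: low=(low[0]=0,low[1]=2,low[2]=1,low[3]=?,low[4]=?,low[5]=?,low[6]=1); scc=(scc[0]=?,scc[1]=0,scc[2]=?,scc[3]=?,scc[4]=?,scc[5]=?,scc[6]=?)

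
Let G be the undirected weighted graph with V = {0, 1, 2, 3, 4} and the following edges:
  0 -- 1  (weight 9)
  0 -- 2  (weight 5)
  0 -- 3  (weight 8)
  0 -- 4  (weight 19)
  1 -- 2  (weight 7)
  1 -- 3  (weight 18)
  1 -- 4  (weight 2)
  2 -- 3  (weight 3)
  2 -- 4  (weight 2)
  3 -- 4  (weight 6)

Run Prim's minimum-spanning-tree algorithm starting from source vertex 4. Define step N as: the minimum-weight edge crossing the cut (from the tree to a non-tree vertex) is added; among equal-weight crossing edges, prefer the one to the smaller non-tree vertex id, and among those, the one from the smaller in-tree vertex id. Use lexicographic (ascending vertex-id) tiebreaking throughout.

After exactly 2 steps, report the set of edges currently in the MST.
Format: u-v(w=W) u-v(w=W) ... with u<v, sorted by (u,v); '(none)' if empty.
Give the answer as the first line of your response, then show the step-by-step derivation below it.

1-4(w=2) 2-4(w=2)

step 1: add edge 1-4 (w=2); MST = {1-4(w=2)}
step 2: add edge 2-4 (w=2); MST = {1-4(w=2) 2-4(w=2)}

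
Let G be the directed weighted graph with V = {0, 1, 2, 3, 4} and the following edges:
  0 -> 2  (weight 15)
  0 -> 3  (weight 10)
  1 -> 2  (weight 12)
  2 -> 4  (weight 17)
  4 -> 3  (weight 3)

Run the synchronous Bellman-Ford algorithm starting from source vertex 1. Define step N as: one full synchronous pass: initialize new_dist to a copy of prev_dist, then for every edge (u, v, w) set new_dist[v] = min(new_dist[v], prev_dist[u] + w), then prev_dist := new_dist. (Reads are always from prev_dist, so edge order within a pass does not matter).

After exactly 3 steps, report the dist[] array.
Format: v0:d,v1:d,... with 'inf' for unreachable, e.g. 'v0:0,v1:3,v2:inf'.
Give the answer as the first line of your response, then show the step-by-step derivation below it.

v0:inf,v1:0,v2:12,v3:32,v4:29

step 1: dist = v0:inf,v1:0,v2:12,v3:inf,v4:inf
step 2: dist = v0:inf,v1:0,v2:12,v3:inf,v4:29
step 3: dist = v0:inf,v1:0,v2:12,v3:32,v4:29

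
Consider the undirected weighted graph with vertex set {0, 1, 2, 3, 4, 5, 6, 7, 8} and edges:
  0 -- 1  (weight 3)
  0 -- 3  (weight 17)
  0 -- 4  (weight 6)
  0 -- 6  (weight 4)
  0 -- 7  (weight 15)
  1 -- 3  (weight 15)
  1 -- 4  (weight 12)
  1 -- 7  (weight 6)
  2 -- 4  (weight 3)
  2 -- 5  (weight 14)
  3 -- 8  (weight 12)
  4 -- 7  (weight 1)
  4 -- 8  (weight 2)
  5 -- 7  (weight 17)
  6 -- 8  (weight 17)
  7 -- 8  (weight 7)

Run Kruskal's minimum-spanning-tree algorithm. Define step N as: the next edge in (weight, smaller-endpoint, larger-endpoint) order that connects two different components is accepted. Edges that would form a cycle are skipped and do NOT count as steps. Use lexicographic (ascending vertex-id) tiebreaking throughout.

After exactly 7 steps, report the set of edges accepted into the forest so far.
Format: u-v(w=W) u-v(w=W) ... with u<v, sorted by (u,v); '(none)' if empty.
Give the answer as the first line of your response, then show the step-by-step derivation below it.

0-1(w=3) 0-4(w=6) 0-6(w=4) 2-4(w=3) 3-8(w=12) 4-7(w=1) 4-8(w=2)

step 1: add edge 4-7 (w=1); MST = {4-7(w=1)}
step 2: add edge 4-8 (w=2); MST = {4-7(w=1) 4-8(w=2)}
step 3: add edge 0-1 (w=3); MST = {0-1(w=3) 4-7(w=1) 4-8(w=2)}
step 4: add edge 2-4 (w=3); MST = {0-1(w=3) 2-4(w=3) 4-7(w=1) 4-8(w=2)}
step 5: add edge 0-6 (w=4); MST = {0-1(w=3) 0-6(w=4) 2-4(w=3) 4-7(w=1) 4-8(w=2)}
step 6: add edge 0-4 (w=6); MST = {0-1(w=3) 0-4(w=6) 0-6(w=4) 2-4(w=3) 4-7(w=1) 4-8(w=2)}
step 7: add edge 3-8 (w=12); MST = {0-1(w=3) 0-4(w=6) 0-6(w=4) 2-4(w=3) 3-8(w=12) 4-7(w=1) 4-8(w=2)}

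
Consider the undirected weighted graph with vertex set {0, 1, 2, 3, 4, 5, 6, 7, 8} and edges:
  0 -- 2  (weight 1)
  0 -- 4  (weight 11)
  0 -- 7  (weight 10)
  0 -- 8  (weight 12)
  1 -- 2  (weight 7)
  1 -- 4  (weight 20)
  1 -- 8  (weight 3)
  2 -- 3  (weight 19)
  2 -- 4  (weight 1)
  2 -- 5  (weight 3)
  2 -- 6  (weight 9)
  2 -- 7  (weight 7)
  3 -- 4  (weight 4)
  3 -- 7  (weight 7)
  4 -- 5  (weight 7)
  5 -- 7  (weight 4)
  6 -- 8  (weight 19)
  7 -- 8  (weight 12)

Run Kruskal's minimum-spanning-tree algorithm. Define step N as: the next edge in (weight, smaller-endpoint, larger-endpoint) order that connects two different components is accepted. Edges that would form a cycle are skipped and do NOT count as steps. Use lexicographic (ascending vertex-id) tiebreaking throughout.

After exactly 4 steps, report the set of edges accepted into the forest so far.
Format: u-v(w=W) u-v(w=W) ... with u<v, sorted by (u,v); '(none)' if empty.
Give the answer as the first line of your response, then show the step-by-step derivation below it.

0-2(w=1) 1-8(w=3) 2-4(w=1) 2-5(w=3)

step 1: add edge 0-2 (w=1); MST = {0-2(w=1)}
step 2: add edge 2-4 (w=1); MST = {0-2(w=1) 2-4(w=1)}
step 3: add edge 1-8 (w=3); MST = {0-2(w=1) 1-8(w=3) 2-4(w=1)}
step 4: add edge 2-5 (w=3); MST = {0-2(w=1) 1-8(w=3) 2-4(w=1) 2-5(w=3)}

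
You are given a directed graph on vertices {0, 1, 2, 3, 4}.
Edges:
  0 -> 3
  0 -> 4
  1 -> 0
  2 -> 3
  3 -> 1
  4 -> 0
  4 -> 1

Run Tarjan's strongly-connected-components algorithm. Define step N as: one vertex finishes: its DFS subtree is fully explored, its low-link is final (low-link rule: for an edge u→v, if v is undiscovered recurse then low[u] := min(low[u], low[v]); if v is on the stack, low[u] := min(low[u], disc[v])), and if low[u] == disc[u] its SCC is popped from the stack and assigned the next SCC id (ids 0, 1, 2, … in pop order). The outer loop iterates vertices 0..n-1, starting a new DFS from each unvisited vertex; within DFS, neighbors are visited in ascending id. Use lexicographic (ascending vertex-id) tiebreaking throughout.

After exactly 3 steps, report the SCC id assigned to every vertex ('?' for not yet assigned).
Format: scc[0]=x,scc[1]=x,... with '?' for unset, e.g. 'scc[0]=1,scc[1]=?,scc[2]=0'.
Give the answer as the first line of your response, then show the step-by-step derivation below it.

scc[0]=?,scc[1]=?,scc[2]=?,scc[3]=?,scc[4]=?

step 1: low=(low[0]=0,low[1]=0,low[2]=?,low[3]=1,low[4]=?); scc=(scc[0]=?,scc[1]=?,scc[2]=?,scc[3]=?,scc[4]=?)
step 2: low=(low[0]=0,low[1]=0,low[2]=?,low[3]=0,low[4]=?); scc=(scc[0]=?,scc[1]=?,scc[2]=?,scc[3]=?,scc[4]=?)
step 3: low=(low[0]=0,low[1]=0,low[2]=?,low[3]=0,low[4]=0); scc=(scc[0]=?,scc[1]=?,scc[2]=?,scc[3]=?,scc[4]=?)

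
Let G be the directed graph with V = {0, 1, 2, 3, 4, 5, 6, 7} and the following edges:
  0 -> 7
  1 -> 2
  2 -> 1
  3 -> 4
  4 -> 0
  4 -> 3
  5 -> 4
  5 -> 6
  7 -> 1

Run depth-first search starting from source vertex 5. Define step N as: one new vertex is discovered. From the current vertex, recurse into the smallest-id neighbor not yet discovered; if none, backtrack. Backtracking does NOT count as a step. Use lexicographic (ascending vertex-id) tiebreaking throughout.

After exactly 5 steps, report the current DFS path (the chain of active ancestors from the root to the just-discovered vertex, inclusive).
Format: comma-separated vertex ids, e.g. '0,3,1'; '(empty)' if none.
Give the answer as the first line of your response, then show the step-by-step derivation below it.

5,4,0,7,1

step 1: discover 5; path=5; order=5
step 2: discover 4; path=5>4; order=5,4
step 3: discover 0; path=5>4>0; order=5,4,0
step 4: discover 7; path=5>4>0>7; order=5,4,0,7
step 5: discover 1; path=5>4>0>7>1; order=5,4,0,7,1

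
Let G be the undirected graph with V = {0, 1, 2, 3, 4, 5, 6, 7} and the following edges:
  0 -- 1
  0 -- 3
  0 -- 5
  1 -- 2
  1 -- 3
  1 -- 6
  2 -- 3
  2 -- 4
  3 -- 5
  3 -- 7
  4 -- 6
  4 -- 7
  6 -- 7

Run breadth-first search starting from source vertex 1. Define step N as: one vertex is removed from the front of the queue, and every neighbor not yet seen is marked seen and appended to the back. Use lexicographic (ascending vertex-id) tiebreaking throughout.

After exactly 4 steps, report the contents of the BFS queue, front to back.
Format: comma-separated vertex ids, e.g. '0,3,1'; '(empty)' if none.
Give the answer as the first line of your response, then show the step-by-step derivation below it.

6,5,4,7

step 1: dequeue 1; queue=[0,2,3,6]; order=1
step 2: dequeue 0; queue=[2,3,6,5]; order=1,0
step 3: dequeue 2; queue=[3,6,5,4]; order=1,0,2
step 4: dequeue 3; queue=[6,5,4,7]; order=1,0,2,3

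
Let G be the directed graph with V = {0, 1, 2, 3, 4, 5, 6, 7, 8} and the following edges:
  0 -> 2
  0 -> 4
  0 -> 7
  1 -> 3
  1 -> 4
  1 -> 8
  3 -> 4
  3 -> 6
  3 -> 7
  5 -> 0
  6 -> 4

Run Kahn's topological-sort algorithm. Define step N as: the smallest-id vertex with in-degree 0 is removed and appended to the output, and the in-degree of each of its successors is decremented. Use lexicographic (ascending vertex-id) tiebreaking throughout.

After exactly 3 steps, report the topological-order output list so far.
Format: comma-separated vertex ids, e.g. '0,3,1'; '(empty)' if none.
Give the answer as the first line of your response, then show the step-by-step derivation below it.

1,3,5

step 1: output 1; order=[1]; indeg=(1,0,1,0,3,0,1,2,0)
step 2: output 3; order=[1,3]; indeg=(1,0,1,0,2,0,0,1,0)
step 3: output 5; order=[1,3,5]; indeg=(0,0,1,0,2,0,0,1,0)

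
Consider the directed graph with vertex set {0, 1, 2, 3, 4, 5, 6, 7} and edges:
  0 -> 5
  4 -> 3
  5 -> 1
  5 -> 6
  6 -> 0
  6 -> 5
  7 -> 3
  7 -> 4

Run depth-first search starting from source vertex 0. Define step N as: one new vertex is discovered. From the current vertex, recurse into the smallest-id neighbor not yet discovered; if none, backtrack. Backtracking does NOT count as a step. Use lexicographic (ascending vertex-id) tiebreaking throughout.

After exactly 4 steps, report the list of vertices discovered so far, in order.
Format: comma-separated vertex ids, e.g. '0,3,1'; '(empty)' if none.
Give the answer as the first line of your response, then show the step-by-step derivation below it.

0,5,1,6

step 1: discover 0; path=0; order=0
step 2: discover 5; path=0>5; order=0,5
step 3: discover 1; path=0>5>1; order=0,5,1
step 4: discover 6; path=0>5>6; order=0,5,1,6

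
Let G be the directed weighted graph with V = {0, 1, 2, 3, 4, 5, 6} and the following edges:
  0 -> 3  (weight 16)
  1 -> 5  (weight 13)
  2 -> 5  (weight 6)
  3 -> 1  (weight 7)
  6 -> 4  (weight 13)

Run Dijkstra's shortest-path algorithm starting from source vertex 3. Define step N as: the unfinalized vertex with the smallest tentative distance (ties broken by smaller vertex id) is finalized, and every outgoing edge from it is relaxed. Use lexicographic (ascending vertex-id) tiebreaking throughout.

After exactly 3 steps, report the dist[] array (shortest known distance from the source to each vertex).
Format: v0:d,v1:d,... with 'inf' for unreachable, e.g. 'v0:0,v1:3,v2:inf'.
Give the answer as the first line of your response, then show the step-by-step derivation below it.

v0:inf,v1:7,v2:inf,v3:0,v4:inf,v5:20,v6:inf

step 1: dist = v0:inf,v1:7,v2:inf,v3:0,v4:inf,v5:inf,v6:inf
step 2: dist = v0:inf,v1:7,v2:inf,v3:0,v4:inf,v5:20,v6:inf
step 3: dist = v0:inf,v1:7,v2:inf,v3:0,v4:inf,v5:20,v6:inf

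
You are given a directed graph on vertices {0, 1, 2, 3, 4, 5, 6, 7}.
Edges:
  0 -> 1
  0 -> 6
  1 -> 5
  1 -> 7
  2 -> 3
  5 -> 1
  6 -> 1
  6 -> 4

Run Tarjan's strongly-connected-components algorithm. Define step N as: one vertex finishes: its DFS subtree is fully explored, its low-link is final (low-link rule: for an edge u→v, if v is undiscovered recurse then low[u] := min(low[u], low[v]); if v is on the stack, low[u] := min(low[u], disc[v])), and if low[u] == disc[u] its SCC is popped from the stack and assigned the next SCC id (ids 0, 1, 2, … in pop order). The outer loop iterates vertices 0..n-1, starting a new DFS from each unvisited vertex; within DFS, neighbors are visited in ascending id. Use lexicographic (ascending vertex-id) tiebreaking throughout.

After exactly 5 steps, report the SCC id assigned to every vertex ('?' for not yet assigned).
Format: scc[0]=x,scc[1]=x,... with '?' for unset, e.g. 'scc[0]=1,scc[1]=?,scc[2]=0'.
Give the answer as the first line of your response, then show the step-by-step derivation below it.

scc[0]=?,scc[1]=1,scc[2]=?,scc[3]=?,scc[4]=2,scc[5]=1,scc[6]=3,scc[7]=0

step 1: low=(low[0]=0,low[1]=1,low[2]=?,low[3]=?,low[4]=?,low[5]=1,low[6]=?,low[7]=?); scc=(scc[0]=?,scc[1]=?,scc[2]=?,scc[3]=?,scc[4]=?,scc[5]=?,scc[6]=?,scc[7]=?)
step 2: low=(low[0]=0,low[1]=1,low[2]=?,low[3]=?,low[4]=?,low[5]=1,low[6]=?,low[7]=3); scc=(scc[0]=?,scc[1]=?,scc[2]=?,scc[3]=?,scc[4]=?,scc[5]=?,scc[6]=?,scc[7]=0)
step 3: low=(low[0]=0,low[1]=1,low[2]=?,low[3]=?,low[4]=?,low[5]=1,low[6]=?,low[7]=3); scc=(scc[0]=?,scc[1]=1,scc[2]=?,scc[3]=?,scc[4]=?,scc[5]=1,scc[6]=?,scc[7]=0)
step 4: low=(low[0]=0,low[1]=1,low[2]=?,low[3]=?,low[4]=5,low[5]=1,low[6]=4,low[7]=3); scc=(scc[0]=?,scc[1]=1,scc[2]=?,scc[3]=?,scc[4]=2,scc[5]=1,scc[6]=?,scc[7]=0)
step 5: low=(low[0]=0,low[1]=1,low[2]=?,low[3]=?,low[4]=5,low[5]=1,low[6]=4,low[7]=3); scc=(scc[0]=?,scc[1]=1,scc[2]=?,scc[3]=?,scc[4]=2,scc[5]=1,scc[6]=3,scc[7]=0)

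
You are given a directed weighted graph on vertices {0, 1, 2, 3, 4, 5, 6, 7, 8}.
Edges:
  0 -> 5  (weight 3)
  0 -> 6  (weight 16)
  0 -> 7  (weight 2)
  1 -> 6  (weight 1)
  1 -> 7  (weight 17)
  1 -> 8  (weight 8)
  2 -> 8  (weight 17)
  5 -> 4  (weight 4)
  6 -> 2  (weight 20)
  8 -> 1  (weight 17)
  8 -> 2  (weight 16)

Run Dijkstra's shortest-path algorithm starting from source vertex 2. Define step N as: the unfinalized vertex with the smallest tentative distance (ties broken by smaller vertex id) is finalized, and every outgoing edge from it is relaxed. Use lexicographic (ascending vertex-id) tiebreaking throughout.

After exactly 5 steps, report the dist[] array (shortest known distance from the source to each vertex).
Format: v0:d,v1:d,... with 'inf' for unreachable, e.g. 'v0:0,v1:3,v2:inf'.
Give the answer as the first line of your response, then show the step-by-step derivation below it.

v0:inf,v1:34,v2:0,v3:inf,v4:inf,v5:inf,v6:35,v7:51,v8:17

step 1: dist = v0:inf,v1:inf,v2:0,v3:inf,v4:inf,v5:inf,v6:inf,v7:inf,v8:17
step 2: dist = v0:inf,v1:34,v2:0,v3:inf,v4:inf,v5:inf,v6:inf,v7:inf,v8:17
step 3: dist = v0:inf,v1:34,v2:0,v3:inf,v4:inf,v5:inf,v6:35,v7:51,v8:17
step 4: dist = v0:inf,v1:34,v2:0,v3:inf,v4:inf,v5:inf,v6:35,v7:51,v8:17
step 5: dist = v0:inf,v1:34,v2:0,v3:inf,v4:inf,v5:inf,v6:35,v7:51,v8:17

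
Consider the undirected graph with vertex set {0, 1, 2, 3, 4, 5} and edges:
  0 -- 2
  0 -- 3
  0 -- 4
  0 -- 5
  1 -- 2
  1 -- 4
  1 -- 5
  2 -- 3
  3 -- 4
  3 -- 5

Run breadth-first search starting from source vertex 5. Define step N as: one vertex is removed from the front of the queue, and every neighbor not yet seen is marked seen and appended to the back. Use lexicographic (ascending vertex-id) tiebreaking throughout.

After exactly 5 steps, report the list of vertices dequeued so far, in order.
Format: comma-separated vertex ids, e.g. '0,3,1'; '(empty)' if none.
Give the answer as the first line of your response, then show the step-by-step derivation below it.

5,0,1,3,2

step 1: dequeue 5; queue=[0,1,3]; order=5
step 2: dequeue 0; queue=[1,3,2,4]; order=5,0
step 3: dequeue 1; queue=[3,2,4]; order=5,0,1
step 4: dequeue 3; queue=[2,4]; order=5,0,1,3
step 5: dequeue 2; queue=[4]; order=5,0,1,3,2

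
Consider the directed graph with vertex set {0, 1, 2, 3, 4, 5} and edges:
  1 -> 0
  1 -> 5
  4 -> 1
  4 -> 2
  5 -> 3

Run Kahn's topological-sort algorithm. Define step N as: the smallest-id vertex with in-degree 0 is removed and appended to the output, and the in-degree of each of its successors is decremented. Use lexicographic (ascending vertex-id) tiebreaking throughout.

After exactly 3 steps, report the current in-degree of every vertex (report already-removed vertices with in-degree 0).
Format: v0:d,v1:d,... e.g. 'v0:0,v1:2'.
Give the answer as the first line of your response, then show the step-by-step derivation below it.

v0:0,v1:0,v2:0,v3:1,v4:0,v5:0

step 1: output 4; order=[4]; indeg=(1,0,0,1,0,1)
step 2: output 1; order=[4,1]; indeg=(0,0,0,1,0,0)
step 3: output 0; order=[4,1,0]; indeg=(0,0,0,1,0,0)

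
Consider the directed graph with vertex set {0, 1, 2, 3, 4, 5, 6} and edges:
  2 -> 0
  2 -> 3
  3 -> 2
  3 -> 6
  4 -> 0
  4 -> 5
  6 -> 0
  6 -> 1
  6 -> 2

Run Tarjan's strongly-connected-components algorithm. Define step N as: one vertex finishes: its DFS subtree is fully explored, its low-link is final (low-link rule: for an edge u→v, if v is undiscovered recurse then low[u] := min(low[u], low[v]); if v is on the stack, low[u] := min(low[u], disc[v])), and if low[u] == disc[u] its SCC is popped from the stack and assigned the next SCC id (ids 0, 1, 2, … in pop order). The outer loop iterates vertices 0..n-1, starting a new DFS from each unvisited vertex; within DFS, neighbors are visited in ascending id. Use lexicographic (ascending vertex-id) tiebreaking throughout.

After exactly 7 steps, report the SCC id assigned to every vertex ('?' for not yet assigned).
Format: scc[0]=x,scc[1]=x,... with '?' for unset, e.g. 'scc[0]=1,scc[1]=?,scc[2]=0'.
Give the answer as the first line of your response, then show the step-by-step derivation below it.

scc[0]=0,scc[1]=1,scc[2]=2,scc[3]=2,scc[4]=4,scc[5]=3,scc[6]=2

step 1: low=(low[0]=0,low[1]=?,low[2]=?,low[3]=?,low[4]=?,low[5]=?,low[6]=?); scc=(scc[0]=0,scc[1]=?,scc[2]=?,scc[3]=?,scc[4]=?,scc[5]=?,scc[6]=?)
step 2: low=(low[0]=0,low[1]=1,low[2]=?,low[3]=?,low[4]=?,low[5]=?,low[6]=?); scc=(scc[0]=0,scc[1]=1,scc[2]=?,scc[3]=?,scc[4]=?,scc[5]=?,scc[6]=?)
step 3: low=(low[0]=0,low[1]=1,low[2]=2,low[3]=2,low[4]=?,low[5]=?,low[6]=2); scc=(scc[0]=0,scc[1]=1,scc[2]=?,scc[3]=?,scc[4]=?,scc[5]=?,scc[6]=?)
step 4: low=(low[0]=0,low[1]=1,low[2]=2,low[3]=2,low[4]=?,low[5]=?,low[6]=2); scc=(scc[0]=0,scc[1]=1,scc[2]=?,scc[3]=?,scc[4]=?,scc[5]=?,scc[6]=?)
step 5: low=(low[0]=0,low[1]=1,low[2]=2,low[3]=2,low[4]=?,low[5]=?,low[6]=2); scc=(scc[0]=0,scc[1]=1,scc[2]=2,scc[3]=2,scc[4]=?,scc[5]=?,scc[6]=2)
step 6: low=(low[0]=0,low[1]=1,low[2]=2,low[3]=2,low[4]=5,low[5]=6,low[6]=2); scc=(scc[0]=0,scc[1]=1,scc[2]=2,scc[3]=2,scc[4]=?,scc[5]=3,scc[6]=2)
step 7: low=(low[0]=0,low[1]=1,low[2]=2,low[3]=2,low[4]=5,low[5]=6,low[6]=2); scc=(scc[0]=0,scc[1]=1,scc[2]=2,scc[3]=2,scc[4]=4,scc[5]=3,scc[6]=2)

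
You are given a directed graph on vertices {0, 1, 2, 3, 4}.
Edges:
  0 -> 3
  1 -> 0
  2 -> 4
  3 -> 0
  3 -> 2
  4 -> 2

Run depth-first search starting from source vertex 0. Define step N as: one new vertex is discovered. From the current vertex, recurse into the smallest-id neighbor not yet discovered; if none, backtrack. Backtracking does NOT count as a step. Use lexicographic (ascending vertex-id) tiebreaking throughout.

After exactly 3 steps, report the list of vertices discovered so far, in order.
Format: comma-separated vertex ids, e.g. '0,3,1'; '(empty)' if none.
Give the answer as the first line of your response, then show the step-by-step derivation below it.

0,3,2

step 1: discover 0; path=0; order=0
step 2: discover 3; path=0>3; order=0,3
step 3: discover 2; path=0>3>2; order=0,3,2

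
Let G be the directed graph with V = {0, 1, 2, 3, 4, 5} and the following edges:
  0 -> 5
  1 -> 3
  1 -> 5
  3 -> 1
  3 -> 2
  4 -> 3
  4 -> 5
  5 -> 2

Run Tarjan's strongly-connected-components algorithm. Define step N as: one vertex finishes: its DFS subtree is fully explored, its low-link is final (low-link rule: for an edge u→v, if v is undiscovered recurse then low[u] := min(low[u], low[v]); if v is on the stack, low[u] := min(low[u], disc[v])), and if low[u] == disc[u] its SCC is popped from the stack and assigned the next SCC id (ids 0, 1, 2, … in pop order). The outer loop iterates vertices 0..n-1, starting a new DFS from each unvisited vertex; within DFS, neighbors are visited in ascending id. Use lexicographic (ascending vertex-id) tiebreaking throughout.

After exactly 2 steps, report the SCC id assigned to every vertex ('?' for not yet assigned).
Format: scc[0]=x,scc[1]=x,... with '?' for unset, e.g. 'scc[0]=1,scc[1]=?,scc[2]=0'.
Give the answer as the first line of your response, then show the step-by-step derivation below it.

scc[0]=?,scc[1]=?,scc[2]=0,scc[3]=?,scc[4]=?,scc[5]=1

step 1: low=(low[0]=0,low[1]=?,low[2]=2,low[3]=?,low[4]=?,low[5]=1); scc=(scc[0]=?,scc[1]=?,scc[2]=0,scc[3]=?,scc[4]=?,scc[5]=?)
step 2: low=(low[0]=0,low[1]=?,low[2]=2,low[3]=?,low[4]=?,low[5]=1); scc=(scc[0]=?,scc[1]=?,scc[2]=0,scc[3]=?,scc[4]=?,scc[5]=1)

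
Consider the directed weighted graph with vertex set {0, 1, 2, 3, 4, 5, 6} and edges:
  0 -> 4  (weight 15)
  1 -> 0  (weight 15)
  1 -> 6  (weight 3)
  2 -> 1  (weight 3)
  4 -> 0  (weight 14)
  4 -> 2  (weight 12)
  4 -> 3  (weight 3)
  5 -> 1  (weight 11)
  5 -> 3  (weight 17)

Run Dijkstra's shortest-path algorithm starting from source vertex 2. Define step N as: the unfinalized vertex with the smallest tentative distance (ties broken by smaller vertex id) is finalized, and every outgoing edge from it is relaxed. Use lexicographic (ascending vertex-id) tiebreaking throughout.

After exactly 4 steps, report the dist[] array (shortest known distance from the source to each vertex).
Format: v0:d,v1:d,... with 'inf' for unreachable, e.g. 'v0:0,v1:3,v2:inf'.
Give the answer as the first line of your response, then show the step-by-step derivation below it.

v0:18,v1:3,v2:0,v3:inf,v4:33,v5:inf,v6:6

step 1: dist = v0:inf,v1:3,v2:0,v3:inf,v4:inf,v5:inf,v6:inf
step 2: dist = v0:18,v1:3,v2:0,v3:inf,v4:inf,v5:inf,v6:6
step 3: dist = v0:18,v1:3,v2:0,v3:inf,v4:inf,v5:inf,v6:6
step 4: dist = v0:18,v1:3,v2:0,v3:inf,v4:33,v5:inf,v6:6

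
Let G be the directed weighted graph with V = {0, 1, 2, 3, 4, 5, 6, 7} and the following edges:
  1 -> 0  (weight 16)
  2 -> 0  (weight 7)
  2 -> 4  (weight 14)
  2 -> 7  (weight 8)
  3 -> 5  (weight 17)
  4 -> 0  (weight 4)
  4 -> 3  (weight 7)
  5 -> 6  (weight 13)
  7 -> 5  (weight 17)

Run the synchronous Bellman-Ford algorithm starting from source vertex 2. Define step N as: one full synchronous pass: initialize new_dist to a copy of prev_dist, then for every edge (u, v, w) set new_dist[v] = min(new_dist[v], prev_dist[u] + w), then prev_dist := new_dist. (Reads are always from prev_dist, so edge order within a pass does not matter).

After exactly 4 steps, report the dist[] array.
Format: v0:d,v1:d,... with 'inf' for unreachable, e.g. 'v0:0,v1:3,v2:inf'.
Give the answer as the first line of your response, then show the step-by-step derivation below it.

v0:7,v1:inf,v2:0,v3:21,v4:14,v5:25,v6:38,v7:8

step 1: dist = v0:7,v1:inf,v2:0,v3:inf,v4:14,v5:inf,v6:inf,v7:8
step 2: dist = v0:7,v1:inf,v2:0,v3:21,v4:14,v5:25,v6:inf,v7:8
step 3: dist = v0:7,v1:inf,v2:0,v3:21,v4:14,v5:25,v6:38,v7:8
step 4: dist = v0:7,v1:inf,v2:0,v3:21,v4:14,v5:25,v6:38,v7:8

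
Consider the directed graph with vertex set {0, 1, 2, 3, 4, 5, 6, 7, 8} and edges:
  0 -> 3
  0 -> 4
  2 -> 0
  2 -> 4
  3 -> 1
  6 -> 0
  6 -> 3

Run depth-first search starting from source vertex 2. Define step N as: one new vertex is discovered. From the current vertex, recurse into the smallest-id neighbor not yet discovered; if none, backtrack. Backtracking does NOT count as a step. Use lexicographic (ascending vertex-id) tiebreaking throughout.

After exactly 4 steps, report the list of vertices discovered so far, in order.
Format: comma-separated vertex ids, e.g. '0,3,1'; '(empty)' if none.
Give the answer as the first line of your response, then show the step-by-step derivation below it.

2,0,3,1

step 1: discover 2; path=2; order=2
step 2: discover 0; path=2>0; order=2,0
step 3: discover 3; path=2>0>3; order=2,0,3
step 4: discover 1; path=2>0>3>1; order=2,0,3,1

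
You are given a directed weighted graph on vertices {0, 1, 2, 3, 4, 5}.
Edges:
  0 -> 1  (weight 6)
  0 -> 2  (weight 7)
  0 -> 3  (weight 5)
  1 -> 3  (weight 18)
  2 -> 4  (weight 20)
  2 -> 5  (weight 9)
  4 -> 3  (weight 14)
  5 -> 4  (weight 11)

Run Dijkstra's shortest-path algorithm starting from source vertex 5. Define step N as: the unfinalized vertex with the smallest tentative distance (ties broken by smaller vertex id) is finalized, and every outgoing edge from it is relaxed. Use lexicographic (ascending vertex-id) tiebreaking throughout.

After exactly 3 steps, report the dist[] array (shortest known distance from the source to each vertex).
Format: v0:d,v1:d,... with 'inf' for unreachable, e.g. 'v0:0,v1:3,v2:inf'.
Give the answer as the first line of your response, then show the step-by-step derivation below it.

v0:inf,v1:inf,v2:inf,v3:25,v4:11,v5:0

step 1: dist = v0:inf,v1:inf,v2:inf,v3:inf,v4:11,v5:0
step 2: dist = v0:inf,v1:inf,v2:inf,v3:25,v4:11,v5:0
step 3: dist = v0:inf,v1:inf,v2:inf,v3:25,v4:11,v5:0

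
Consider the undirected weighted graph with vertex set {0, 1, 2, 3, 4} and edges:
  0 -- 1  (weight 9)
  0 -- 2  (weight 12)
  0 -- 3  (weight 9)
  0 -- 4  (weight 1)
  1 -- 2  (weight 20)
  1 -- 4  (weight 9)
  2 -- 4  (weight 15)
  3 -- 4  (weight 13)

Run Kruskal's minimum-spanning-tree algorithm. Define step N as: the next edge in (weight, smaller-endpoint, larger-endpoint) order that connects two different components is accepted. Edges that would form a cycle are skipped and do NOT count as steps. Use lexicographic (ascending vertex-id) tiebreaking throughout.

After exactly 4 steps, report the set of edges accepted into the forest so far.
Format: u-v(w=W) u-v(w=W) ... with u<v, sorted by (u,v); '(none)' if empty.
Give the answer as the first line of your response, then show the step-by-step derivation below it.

0-1(w=9) 0-2(w=12) 0-3(w=9) 0-4(w=1)

step 1: add edge 0-4 (w=1); MST = {0-4(w=1)}
step 2: add edge 0-1 (w=9); MST = {0-1(w=9) 0-4(w=1)}
step 3: add edge 0-3 (w=9); MST = {0-1(w=9) 0-3(w=9) 0-4(w=1)}
step 4: add edge 0-2 (w=12); MST = {0-1(w=9) 0-2(w=12) 0-3(w=9) 0-4(w=1)}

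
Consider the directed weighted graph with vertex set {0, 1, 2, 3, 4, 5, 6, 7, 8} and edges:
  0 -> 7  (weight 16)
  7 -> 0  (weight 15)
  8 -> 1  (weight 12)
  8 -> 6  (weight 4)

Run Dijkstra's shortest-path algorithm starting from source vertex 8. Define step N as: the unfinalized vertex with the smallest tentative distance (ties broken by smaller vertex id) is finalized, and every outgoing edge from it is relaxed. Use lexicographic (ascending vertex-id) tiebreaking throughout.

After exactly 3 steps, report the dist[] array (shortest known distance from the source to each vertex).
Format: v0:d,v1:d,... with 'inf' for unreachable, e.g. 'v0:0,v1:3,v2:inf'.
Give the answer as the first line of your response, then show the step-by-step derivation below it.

v0:inf,v1:12,v2:inf,v3:inf,v4:inf,v5:inf,v6:4,v7:inf,v8:0

step 1: dist = v0:inf,v1:12,v2:inf,v3:inf,v4:inf,v5:inf,v6:4,v7:inf,v8:0
step 2: dist = v0:inf,v1:12,v2:inf,v3:inf,v4:inf,v5:inf,v6:4,v7:inf,v8:0
step 3: dist = v0:inf,v1:12,v2:inf,v3:inf,v4:inf,v5:inf,v6:4,v7:inf,v8:0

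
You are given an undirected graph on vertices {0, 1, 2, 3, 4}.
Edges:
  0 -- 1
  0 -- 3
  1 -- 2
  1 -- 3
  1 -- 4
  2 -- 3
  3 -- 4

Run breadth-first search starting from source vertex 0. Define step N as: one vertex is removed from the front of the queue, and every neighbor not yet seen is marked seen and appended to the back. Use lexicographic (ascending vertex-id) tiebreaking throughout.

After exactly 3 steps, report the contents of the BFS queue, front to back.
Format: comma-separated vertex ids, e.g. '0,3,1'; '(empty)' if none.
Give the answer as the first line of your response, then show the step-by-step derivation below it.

2,4

step 1: dequeue 0; queue=[1,3]; order=0
step 2: dequeue 1; queue=[3,2,4]; order=0,1
step 3: dequeue 3; queue=[2,4]; order=0,1,3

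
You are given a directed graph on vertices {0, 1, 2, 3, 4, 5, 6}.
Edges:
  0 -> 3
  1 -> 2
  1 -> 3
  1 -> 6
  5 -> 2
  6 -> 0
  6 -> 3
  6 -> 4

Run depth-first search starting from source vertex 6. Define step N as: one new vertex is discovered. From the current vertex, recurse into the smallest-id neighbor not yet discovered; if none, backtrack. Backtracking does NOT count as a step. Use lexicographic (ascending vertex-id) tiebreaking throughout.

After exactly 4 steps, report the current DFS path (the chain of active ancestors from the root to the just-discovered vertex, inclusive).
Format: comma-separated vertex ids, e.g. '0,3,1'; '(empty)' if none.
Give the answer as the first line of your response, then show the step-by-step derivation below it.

6,4

step 1: discover 6; path=6; order=6
step 2: discover 0; path=6>0; order=6,0
step 3: discover 3; path=6>0>3; order=6,0,3
step 4: discover 4; path=6>4; order=6,0,3,4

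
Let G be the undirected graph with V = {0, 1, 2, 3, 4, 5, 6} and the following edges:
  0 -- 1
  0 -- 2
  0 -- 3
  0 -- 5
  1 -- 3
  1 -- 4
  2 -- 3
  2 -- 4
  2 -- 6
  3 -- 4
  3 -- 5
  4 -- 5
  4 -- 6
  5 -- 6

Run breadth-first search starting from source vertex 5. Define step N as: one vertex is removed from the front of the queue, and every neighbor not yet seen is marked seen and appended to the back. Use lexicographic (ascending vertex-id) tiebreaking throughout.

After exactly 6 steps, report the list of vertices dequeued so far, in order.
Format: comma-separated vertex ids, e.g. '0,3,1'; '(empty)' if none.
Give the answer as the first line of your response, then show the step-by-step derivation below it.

5,0,3,4,6,1

step 1: dequeue 5; queue=[0,3,4,6]; order=5
step 2: dequeue 0; queue=[3,4,6,1,2]; order=5,0
step 3: dequeue 3; queue=[4,6,1,2]; order=5,0,3
step 4: dequeue 4; queue=[6,1,2]; order=5,0,3,4
step 5: dequeue 6; queue=[1,2]; order=5,0,3,4,6
step 6: dequeue 1; queue=[2]; order=5,0,3,4,6,1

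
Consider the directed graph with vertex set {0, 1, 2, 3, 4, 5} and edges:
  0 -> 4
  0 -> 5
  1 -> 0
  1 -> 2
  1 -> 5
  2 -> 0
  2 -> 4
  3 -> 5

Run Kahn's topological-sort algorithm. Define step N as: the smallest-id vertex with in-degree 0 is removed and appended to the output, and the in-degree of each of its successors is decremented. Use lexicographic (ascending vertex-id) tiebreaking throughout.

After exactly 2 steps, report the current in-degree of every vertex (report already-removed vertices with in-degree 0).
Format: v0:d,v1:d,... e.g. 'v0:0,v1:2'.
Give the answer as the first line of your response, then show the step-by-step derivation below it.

v0:0,v1:0,v2:0,v3:0,v4:1,v5:2

step 1: output 1; order=[1]; indeg=(1,0,0,0,2,2)
step 2: output 2; order=[1,2]; indeg=(0,0,0,0,1,2)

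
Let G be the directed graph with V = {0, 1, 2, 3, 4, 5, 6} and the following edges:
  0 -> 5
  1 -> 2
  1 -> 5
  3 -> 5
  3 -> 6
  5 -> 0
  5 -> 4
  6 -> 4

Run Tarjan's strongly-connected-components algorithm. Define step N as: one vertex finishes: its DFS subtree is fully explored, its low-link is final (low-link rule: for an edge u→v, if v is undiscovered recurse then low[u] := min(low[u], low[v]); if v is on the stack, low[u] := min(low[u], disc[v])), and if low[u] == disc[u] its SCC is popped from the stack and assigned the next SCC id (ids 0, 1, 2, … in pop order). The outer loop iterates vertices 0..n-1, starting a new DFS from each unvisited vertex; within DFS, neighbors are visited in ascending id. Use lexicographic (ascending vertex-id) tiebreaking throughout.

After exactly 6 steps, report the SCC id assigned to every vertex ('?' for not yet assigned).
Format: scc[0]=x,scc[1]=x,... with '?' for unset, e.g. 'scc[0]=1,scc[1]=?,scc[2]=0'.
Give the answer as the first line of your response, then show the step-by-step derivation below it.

scc[0]=1,scc[1]=3,scc[2]=2,scc[3]=?,scc[4]=0,scc[5]=1,scc[6]=4

step 1: low=(low[0]=0,low[1]=?,low[2]=?,low[3]=?,low[4]=2,low[5]=0,low[6]=?); scc=(scc[0]=?,scc[1]=?,scc[2]=?,scc[3]=?,scc[4]=0,scc[5]=?,scc[6]=?)
step 2: low=(low[0]=0,low[1]=?,low[2]=?,low[3]=?,low[4]=2,low[5]=0,low[6]=?); scc=(scc[0]=?,scc[1]=?,scc[2]=?,scc[3]=?,scc[4]=0,scc[5]=?,scc[6]=?)
step 3: low=(low[0]=0,low[1]=?,low[2]=?,low[3]=?,low[4]=2,low[5]=0,low[6]=?); scc=(scc[0]=1,scc[1]=?,scc[2]=?,scc[3]=?,scc[4]=0,scc[5]=1,scc[6]=?)
step 4: low=(low[0]=0,low[1]=3,low[2]=4,low[3]=?,low[4]=2,low[5]=0,low[6]=?); scc=(scc[0]=1,scc[1]=?,scc[2]=2,scc[3]=?,scc[4]=0,scc[5]=1,scc[6]=?)
step 5: low=(low[0]=0,low[1]=3,low[2]=4,low[3]=?,low[4]=2,low[5]=0,low[6]=?); scc=(scc[0]=1,scc[1]=3,scc[2]=2,scc[3]=?,scc[4]=0,scc[5]=1,scc[6]=?)
step 6: low=(low[0]=0,low[1]=3,low[2]=4,low[3]=5,low[4]=2,low[5]=0,low[6]=6); scc=(scc[0]=1,scc[1]=3,scc[2]=2,scc[3]=?,scc[4]=0,scc[5]=1,scc[6]=4)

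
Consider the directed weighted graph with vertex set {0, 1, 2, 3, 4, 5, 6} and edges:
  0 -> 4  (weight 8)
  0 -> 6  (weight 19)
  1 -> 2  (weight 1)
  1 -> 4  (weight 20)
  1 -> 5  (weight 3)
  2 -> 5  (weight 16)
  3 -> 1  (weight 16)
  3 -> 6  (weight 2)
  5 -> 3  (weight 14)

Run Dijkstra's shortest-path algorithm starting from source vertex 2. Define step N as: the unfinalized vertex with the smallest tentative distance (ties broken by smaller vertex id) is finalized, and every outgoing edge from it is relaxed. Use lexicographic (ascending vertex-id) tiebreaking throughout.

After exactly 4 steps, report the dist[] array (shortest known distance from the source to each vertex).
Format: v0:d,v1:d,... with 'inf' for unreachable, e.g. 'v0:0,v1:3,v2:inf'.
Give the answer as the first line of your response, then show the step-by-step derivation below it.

v0:inf,v1:46,v2:0,v3:30,v4:inf,v5:16,v6:32

step 1: dist = v0:inf,v1:inf,v2:0,v3:inf,v4:inf,v5:16,v6:inf
step 2: dist = v0:inf,v1:inf,v2:0,v3:30,v4:inf,v5:16,v6:inf
step 3: dist = v0:inf,v1:46,v2:0,v3:30,v4:inf,v5:16,v6:32
step 4: dist = v0:inf,v1:46,v2:0,v3:30,v4:inf,v5:16,v6:32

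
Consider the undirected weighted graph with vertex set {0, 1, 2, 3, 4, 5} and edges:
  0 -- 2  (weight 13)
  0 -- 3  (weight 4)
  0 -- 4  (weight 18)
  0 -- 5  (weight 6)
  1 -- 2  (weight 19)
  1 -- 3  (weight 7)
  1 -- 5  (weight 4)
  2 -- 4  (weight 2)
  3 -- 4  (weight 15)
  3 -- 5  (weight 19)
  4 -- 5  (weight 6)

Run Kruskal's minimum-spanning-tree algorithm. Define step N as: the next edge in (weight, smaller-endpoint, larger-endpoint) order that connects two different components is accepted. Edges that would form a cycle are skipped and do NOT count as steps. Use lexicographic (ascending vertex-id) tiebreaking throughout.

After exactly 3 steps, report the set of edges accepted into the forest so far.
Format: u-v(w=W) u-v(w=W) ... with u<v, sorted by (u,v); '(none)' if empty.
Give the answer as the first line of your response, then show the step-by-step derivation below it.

0-3(w=4) 1-5(w=4) 2-4(w=2)

step 1: add edge 2-4 (w=2); MST = {2-4(w=2)}
step 2: add edge 0-3 (w=4); MST = {0-3(w=4) 2-4(w=2)}
step 3: add edge 1-5 (w=4); MST = {0-3(w=4) 1-5(w=4) 2-4(w=2)}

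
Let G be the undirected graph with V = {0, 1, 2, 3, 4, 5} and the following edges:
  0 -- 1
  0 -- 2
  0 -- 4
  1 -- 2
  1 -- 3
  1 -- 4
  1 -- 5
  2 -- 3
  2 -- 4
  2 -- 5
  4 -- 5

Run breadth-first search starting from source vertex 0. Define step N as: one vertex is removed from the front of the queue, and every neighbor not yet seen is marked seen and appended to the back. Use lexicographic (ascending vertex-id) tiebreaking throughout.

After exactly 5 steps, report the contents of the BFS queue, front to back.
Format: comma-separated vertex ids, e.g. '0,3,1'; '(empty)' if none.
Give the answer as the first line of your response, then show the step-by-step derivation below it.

5

step 1: dequeue 0; queue=[1,2,4]; order=0
step 2: dequeue 1; queue=[2,4,3,5]; order=0,1
step 3: dequeue 2; queue=[4,3,5]; order=0,1,2
step 4: dequeue 4; queue=[3,5]; order=0,1,2,4
step 5: dequeue 3; queue=[5]; order=0,1,2,4,3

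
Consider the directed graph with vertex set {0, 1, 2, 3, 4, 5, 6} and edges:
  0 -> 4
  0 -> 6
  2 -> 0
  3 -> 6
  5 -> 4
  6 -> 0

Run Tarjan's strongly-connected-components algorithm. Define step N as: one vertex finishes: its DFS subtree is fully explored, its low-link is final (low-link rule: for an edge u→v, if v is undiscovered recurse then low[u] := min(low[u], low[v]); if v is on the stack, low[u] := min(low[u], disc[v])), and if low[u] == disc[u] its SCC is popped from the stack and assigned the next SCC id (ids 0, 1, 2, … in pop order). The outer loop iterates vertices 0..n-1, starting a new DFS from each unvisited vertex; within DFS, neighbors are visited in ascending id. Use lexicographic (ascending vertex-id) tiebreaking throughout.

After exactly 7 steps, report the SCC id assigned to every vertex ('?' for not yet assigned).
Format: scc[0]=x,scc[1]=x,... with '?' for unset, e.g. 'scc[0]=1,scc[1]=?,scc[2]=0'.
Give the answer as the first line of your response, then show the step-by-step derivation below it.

scc[0]=1,scc[1]=2,scc[2]=3,scc[3]=4,scc[4]=0,scc[5]=5,scc[6]=1

step 1: low=(low[0]=0,low[1]=?,low[2]=?,low[3]=?,low[4]=1,low[5]=?,low[6]=?); scc=(scc[0]=?,scc[1]=?,scc[2]=?,scc[3]=?,scc[4]=0,scc[5]=?,scc[6]=?)
step 2: low=(low[0]=0,low[1]=?,low[2]=?,low[3]=?,low[4]=1,low[5]=?,low[6]=0); scc=(scc[0]=?,scc[1]=?,scc[2]=?,scc[3]=?,scc[4]=0,scc[5]=?,scc[6]=?)
step 3: low=(low[0]=0,low[1]=?,low[2]=?,low[3]=?,low[4]=1,low[5]=?,low[6]=0); scc=(scc[0]=1,scc[1]=?,scc[2]=?,scc[3]=?,scc[4]=0,scc[5]=?,scc[6]=1)
step 4: low=(low[0]=0,low[1]=3,low[2]=?,low[3]=?,low[4]=1,low[5]=?,low[6]=0); scc=(scc[0]=1,scc[1]=2,scc[2]=?,scc[3]=?,scc[4]=0,scc[5]=?,scc[6]=1)
step 5: low=(low[0]=0,low[1]=3,low[2]=4,low[3]=?,low[4]=1,low[5]=?,low[6]=0); scc=(scc[0]=1,scc[1]=2,scc[2]=3,scc[3]=?,scc[4]=0,scc[5]=?,scc[6]=1)
step 6: low=(low[0]=0,low[1]=3,low[2]=4,low[3]=5,low[4]=1,low[5]=?,low[6]=0); scc=(scc[0]=1,scc[1]=2,scc[2]=3,scc[3]=4,scc[4]=0,scc[5]=?,scc[6]=1)
step 7: low=(low[0]=0,low[1]=3,low[2]=4,low[3]=5,low[4]=1,low[5]=6,low[6]=0); scc=(scc[0]=1,scc[1]=2,scc[2]=3,scc[3]=4,scc[4]=0,scc[5]=5,scc[6]=1)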